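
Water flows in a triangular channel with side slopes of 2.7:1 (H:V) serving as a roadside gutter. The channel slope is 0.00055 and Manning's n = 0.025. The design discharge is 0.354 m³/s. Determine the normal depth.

y_n = 0.578 m

Manning's equation rearranged: A R^(2/3) = nQ / (1·√S) = 0.025 × 0.354 / (√0.00055) = 0.3774.
Trying y = 0.439 m: A R^(2/3) = 0.1814 — short.
Trying y = 0.734 m: A R^(2/3) = 0.7144 — over.
Trying y = 0.578 m: A R^(2/3) = 0.3778 — ≈ 0.3774.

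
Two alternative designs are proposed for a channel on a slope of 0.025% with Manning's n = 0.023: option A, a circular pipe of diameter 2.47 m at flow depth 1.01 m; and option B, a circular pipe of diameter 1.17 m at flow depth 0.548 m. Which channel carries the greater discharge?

channel A

Channel A: For a circular section of diameter D = 2.47 m at depth y = 1.01 m, the central angle is θ = 2 arccos(1 − 2y/D) = 2.775 rad. Then A = (D²/8)(θ − sin θ) = 1.843 m² and P = Dθ/2 = 3.427 m. Hydraulic radius R = A/P = 1.843/3.427 = 0.5378 m. Q_A = (1/0.023)·1.843·0.5378^(2/3)·√0.00025 = 0.8379 m³/s.
Channel B: For a circular section of diameter D = 1.17 m at depth y = 0.548 m, the central angle is θ = 2 arccos(1 − 2y/D) = 3.015 rad. Then A = (D²/8)(θ − sin θ) = 0.4943 m² and P = Dθ/2 = 1.764 m. Hydraulic radius R = A/P = 0.4943/1.764 = 0.2803 m. Q_B = (1/0.023)·0.4943·0.2803^(2/3)·√0.00025 = 0.1455 m³/s.
Q_A = 0.8379 m³/s vs Q_B = 0.1455 m³/s, so channel A carries more.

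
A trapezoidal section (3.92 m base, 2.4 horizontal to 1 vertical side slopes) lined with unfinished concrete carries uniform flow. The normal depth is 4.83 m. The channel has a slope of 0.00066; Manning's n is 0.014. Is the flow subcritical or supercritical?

subcritical

With bottom width b = 3.92 m and side slope z = 2.4: A = (b + zy)y = (3.92 + 2.4×4.83)×4.83 = 74.92 m²; P = b + 2y√(1+z²) = 3.92 + 2×4.83×2.6 = 29.04 m.
Hydraulic radius R = A/P = 74.92/29.04 = 2.58 m.
V = (1/n) R^(2/3) √S = (1/0.014) × 2.58^(2/3) × √0.00066 = 3.452 m/s. Hydraulic depth D_h = A/T = 74.92/27.1 = 2.764 m.
Froude number Fr = V/√(g·D_h) = 3.452/√(9.81×2.764) = 0.663, which is less than 1, so the flow is subcritical.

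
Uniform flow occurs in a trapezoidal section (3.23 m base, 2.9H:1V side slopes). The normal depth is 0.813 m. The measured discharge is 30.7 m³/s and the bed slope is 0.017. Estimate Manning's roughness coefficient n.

n = 0.013

With bottom width b = 3.23 m and side slope z = 2.9: A = (b + zy)y = (3.23 + 2.9×0.813)×0.813 = 4.543 m²; P = b + 2y√(1+z²) = 3.23 + 2×0.813×3.068 = 8.218 m.
Hydraulic radius R = A/P = 4.543/8.218 = 0.5528 m.
Rearranging Manning's equation: n = (1/Q) A R^(2/3) S^(1/2) = (1/30.7) × 4.543 × 0.5528^(2/3) × √0.017 = 0.013.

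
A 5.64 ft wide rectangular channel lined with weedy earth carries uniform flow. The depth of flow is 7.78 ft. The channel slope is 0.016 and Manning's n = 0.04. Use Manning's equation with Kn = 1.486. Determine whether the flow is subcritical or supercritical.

Flow area A = b·y = 5.64 × 7.78 = 43.88 ft². Wetted perimeter P = b + 2y = 5.64 + 2×7.78 = 21.2 ft.
Hydraulic radius R = A/P = 43.88/21.2 = 2.07 ft.
V = (1.486/n) R^(2/3) √S = (1.486/0.04) × 2.07^(2/3) × √0.016 = 7.632 ft/s. Hydraulic depth D_h = A/T = 43.88/5.64 = 7.78 ft.
Froude number Fr = V/√(g·D_h) = 7.632/√(32.2×7.78) = 0.482, which is less than 1, so the flow is subcritical.

subcritical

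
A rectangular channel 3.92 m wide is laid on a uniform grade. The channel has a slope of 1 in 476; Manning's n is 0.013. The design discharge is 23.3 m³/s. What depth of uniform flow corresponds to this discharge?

Manning's equation rearranged: A R^(2/3) = nQ / (1·√S) = 0.013 × 23.3 / (√0.002101) = 6.608.
Try y = 1.27 m: A R^(2/3) = 4.185 — short.
Try y = 1.77 m: A R^(2/3) = 6.611 — ≈ 6.608.

y_n = 1.77 m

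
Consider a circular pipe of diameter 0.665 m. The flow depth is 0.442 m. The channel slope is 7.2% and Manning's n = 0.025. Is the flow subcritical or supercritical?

supercritical

For a circular section of diameter D = 0.665 m at depth y = 0.442 m, the central angle is θ = 2 arccos(1 − 2y/D) = 3.813 rad. Then A = (D²/8)(θ − sin θ) = 0.2451 m² and P = Dθ/2 = 1.268 m.
Hydraulic radius R = A/P = 0.2451/1.268 = 0.1934 m.
V = (1/n) R^(2/3) √S = (1/0.025) × 0.1934^(2/3) × √0.072 = 3.589 m/s. Hydraulic depth D_h = A/T = 0.2451/0.6279 = 0.3904 m.
Froude number Fr = V/√(g·D_h) = 3.589/√(9.81×0.3904) = 1.83, which is greater than 1, so the flow is supercritical.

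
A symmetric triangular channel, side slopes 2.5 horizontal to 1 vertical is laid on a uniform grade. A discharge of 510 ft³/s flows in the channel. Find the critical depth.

At critical depth, Q² T / (g A³) = 1, i.e. A³/T = Q²/g = 510²/32.2 = 8078.
Trying y = 3.7 ft: A³/T = 2167 — short.
Trying y = 5.68 ft: A³/T = 18480 — over.
Trying y = 4.81 ft: A³/T = 8046 — close enough.

y_c = 4.81 ft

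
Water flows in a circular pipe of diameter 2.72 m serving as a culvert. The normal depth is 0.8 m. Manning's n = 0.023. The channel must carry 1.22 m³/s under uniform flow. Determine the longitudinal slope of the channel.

For a circular section of diameter D = 2.72 m at depth y = 0.8 m, the central angle is θ = 2 arccos(1 − 2y/D) = 2.293 rad. Then A = (D²/8)(θ − sin θ) = 1.426 m² and P = Dθ/2 = 3.118 m.
Hydraulic radius R = A/P = 1.426/3.118 = 0.4574 m.
From Manning's equation, S = [nQ / (1 A R^(2/3))]² = [0.023 × 1.22 / (1 × 1.426 × 0.4574^(2/3))]² = 0.0011.

S = 0.0011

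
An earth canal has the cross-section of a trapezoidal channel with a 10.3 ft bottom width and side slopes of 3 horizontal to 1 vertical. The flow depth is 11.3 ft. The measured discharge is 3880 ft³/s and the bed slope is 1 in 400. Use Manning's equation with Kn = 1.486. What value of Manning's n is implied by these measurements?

n = 0.032

With bottom width b = 10.3 ft and side slope z = 3: A = (b + zy)y = (10.3 + 3×11.3)×11.3 = 499.5 ft²; P = b + 2y√(1+z²) = 10.3 + 2×11.3×3.162 = 81.77 ft.
Hydraulic radius R = A/P = 499.5/81.77 = 6.108 ft.
Rearranging Manning's equation: n = (1.486/Q) A R^(2/3) S^(1/2) = (1.486/3880) × 499.5 × 6.108^(2/3) × √0.0025 = 0.032.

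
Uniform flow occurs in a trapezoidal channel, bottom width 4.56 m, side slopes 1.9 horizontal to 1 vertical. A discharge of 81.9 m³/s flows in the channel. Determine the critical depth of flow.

y_c = 2.33 m

At critical depth, Q² T / (g A³) = 1, i.e. A³/T = Q²/g = 81.9²/9.81 = 683.8.
Trying y = 2.52 m: A³/T = 924.8 — high.
Trying y = 1.99 m: A³/T = 377.3 — low.
Trying y = 2.33 m: A³/T = 684.5 — close enough.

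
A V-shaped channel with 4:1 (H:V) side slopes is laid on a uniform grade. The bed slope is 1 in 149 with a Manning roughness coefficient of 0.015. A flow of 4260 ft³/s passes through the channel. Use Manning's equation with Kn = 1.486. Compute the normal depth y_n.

y_n = 7.46 ft

Manning's equation rearranged: A R^(2/3) = nQ / (1.486·√S) = 0.015 × 4260 / (1.486 × √0.006711) = 524.9.
At y = 5.58 ft: A R^(2/3) = 241.9 — short.
At y = 8.9 ft: A R^(2/3) = 840 — over.
At y = 7.46 ft: A R^(2/3) = 524.7 — ≈ 524.9.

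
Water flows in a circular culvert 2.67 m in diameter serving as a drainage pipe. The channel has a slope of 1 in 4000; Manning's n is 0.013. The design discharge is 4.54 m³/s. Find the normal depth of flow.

Manning's equation rearranged: A R^(2/3) = nQ / (1·√S) = 0.013 × 4.54 / (√0.00025) = 3.733.
Try y = 1.56 m: A R^(2/3) = 2.757 — short.
Try y = 2.27 m: A R^(2/3) = 4.407 — over.
Try y = 1.93 m: A R^(2/3) = 3.73 — matches.

y_n = 1.93 m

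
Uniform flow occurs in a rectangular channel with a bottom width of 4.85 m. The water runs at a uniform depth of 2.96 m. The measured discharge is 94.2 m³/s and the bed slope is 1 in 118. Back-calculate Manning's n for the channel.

n = 0.017

Flow area A = b·y = 4.85 × 2.96 = 14.36 m². Wetted perimeter P = b + 2y = 4.85 + 2×2.96 = 10.77 m.
Hydraulic radius R = A/P = 14.36/10.77 = 1.333 m.
Rearranging Manning's equation: n = (1/Q) A R^(2/3) S^(1/2) = (1/94.2) × 14.36 × 1.333^(2/3) × √0.008475 = 0.017.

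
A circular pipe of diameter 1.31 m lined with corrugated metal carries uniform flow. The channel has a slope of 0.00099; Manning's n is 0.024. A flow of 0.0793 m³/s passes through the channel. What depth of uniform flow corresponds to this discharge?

Manning's equation rearranged: A R^(2/3) = nQ / (1·√S) = 0.024 × 0.0793 / (√0.00099) = 0.06049.
Try y = 0.197 m: A R^(2/3) = 0.03129 — low.
Try y = 0.318 m: A R^(2/3) = 0.08274 — high.
Try y = 0.272 m: A R^(2/3) = 0.06049 — matches.

y_n = 0.272 m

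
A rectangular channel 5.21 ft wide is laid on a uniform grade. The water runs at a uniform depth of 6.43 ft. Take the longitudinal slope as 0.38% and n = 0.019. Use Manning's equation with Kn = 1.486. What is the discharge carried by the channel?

Q = 244 ft³/s

Flow area A = b·y = 5.21 × 6.43 = 33.5 ft². Wetted perimeter P = b + 2y = 5.21 + 2×6.43 = 18.07 ft.
Hydraulic radius R = A/P = 33.5/18.07 = 1.854 ft.
Manning's equation: Q = (1.486/n) A R^(2/3) S^(1/2) = (1.486/0.019) × 33.5 × 1.854^(2/3) × 0.0038^(1/2) = 244 ft³/s.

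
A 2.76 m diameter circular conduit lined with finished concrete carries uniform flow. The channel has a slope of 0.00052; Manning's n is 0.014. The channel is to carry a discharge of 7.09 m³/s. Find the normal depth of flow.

y_n = 2.11 m

Manning's equation rearranged: A R^(2/3) = nQ / (1·√S) = 0.014 × 7.09 / (√0.00052) = 4.353.
At y = 1.9 m: A R^(2/3) = 3.826 — short.
At y = 2.35 m: A R^(2/3) = 4.82 — over.
At y = 2.11 m: A R^(2/3) = 4.354 — matches.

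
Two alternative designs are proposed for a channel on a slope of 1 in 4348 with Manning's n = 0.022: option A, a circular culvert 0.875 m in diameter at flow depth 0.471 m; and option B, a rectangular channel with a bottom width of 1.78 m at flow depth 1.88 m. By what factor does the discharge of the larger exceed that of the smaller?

Channel A: For a circular section of diameter D = 0.875 m at depth y = 0.471 m, the central angle is θ = 2 arccos(1 − 2y/D) = 3.295 rad. Then A = (D²/8)(θ − sin θ) = 0.3299 m² and P = Dθ/2 = 1.442 m. Hydraulic radius R = A/P = 0.3299/1.442 = 0.2289 m. Q_A = (1/0.022)·0.3299·0.2289^(2/3)·√0.00023 = 0.0851 m³/s.
Channel B: Flow area A = b·y = 1.78 × 1.88 = 3.346 m². Wetted perimeter P = b + 2y = 1.78 + 2×1.88 = 5.54 m. Hydraulic radius R = A/P = 3.346/5.54 = 0.604 m. Q_B = (1/0.022)·3.346·0.604^(2/3)·√0.00023 = 1.648 m³/s.
The larger discharge is 1.648 m³/s and the smaller is 0.0851 m³/s; the ratio is 19.4.

19.4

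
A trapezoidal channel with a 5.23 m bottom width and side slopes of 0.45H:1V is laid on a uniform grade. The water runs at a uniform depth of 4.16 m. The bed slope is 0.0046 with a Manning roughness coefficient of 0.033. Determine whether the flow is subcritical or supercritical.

subcritical

With bottom width b = 5.23 m and side slope z = 0.45: A = (b + zy)y = (5.23 + 0.45×4.16)×4.16 = 29.54 m²; P = b + 2y√(1+z²) = 5.23 + 2×4.16×1.097 = 14.35 m.
Hydraulic radius R = A/P = 29.54/14.35 = 2.058 m.
V = (1/n) R^(2/3) √S = (1/0.033) × 2.058^(2/3) × √0.0046 = 3.326 m/s. Hydraulic depth D_h = A/T = 29.54/8.974 = 3.292 m.
Froude number Fr = V/√(g·D_h) = 3.326/√(9.81×3.292) = 0.585, which is less than 1, so the flow is subcritical.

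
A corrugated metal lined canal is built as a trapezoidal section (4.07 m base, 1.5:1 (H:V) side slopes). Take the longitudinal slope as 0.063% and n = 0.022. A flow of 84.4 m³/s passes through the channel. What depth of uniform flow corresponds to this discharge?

y_n = 4.17 m

Manning's equation rearranged: A R^(2/3) = nQ / (1·√S) = 0.022 × 84.4 / (√0.00063) = 73.98.
At y = 4.65 m: A R^(2/3) = 93.72 — too large.
At y = 3.01 m: A R^(2/3) = 37.26 — too small.
At y = 4.17 m: A R^(2/3) = 74.01 — close enough.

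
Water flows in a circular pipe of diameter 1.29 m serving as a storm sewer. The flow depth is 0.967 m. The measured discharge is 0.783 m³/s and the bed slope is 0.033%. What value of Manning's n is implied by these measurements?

For a circular section of diameter D = 1.29 m at depth y = 0.967 m, the central angle is θ = 2 arccos(1 − 2y/D) = 4.187 rad. Then A = (D²/8)(θ − sin θ) = 1.051 m² and P = Dθ/2 = 2.701 m.
Hydraulic radius R = A/P = 1.051/2.701 = 0.3891 m.
Rearranging Manning's equation: n = (1/Q) A R^(2/3) S^(1/2) = (1/0.783) × 1.051 × 0.3891^(2/3) × √0.00033 = 0.013.

n = 0.013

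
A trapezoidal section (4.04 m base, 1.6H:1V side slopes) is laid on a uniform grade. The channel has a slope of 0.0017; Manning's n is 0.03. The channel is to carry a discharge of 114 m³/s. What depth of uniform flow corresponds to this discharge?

Manning's equation rearranged: A R^(2/3) = nQ / (1·√S) = 0.03 × 114 / (√0.0017) = 82.95.
Try y = 4.81 m: A R^(2/3) = 105.2 — high.
Try y = 3.26 m: A R^(2/3) = 45.42 — low.
Try y = 4.32 m: A R^(2/3) = 83.06 — close enough.

y_n = 4.32 m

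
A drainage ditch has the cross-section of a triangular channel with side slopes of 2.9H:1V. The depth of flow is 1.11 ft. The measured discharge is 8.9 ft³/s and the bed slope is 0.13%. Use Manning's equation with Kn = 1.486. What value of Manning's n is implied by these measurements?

For a triangular section with side slope z = 2.9: A = zy² = 2.9×1.11² = 3.573 ft²; P = 2y√(1+z²) = 2×1.11×3.068 = 6.81 ft.
Hydraulic radius R = A/P = 3.573/6.81 = 0.5247 ft.
Rearranging Manning's equation: n = (1.486/Q) A R^(2/3) S^(1/2) = (1.486/8.9) × 3.573 × 0.5247^(2/3) × √0.0013 = 0.014.

n = 0.014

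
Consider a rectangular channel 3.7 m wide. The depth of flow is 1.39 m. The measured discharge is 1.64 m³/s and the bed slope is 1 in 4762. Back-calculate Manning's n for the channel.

n = 0.039

Flow area A = b·y = 3.7 × 1.39 = 5.143 m². Wetted perimeter P = b + 2y = 3.7 + 2×1.39 = 6.48 m.
Hydraulic radius R = A/P = 5.143/6.48 = 0.7937 m.
Rearranging Manning's equation: n = (1/Q) A R^(2/3) S^(1/2) = (1/1.64) × 5.143 × 0.7937^(2/3) × √0.00021 = 0.039.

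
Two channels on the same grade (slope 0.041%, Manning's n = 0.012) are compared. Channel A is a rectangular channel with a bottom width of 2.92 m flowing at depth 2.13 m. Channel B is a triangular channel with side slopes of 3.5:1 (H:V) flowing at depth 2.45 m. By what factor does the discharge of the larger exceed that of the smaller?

Channel A: Flow area A = b·y = 2.92 × 2.13 = 6.22 m². Wetted perimeter P = b + 2y = 2.92 + 2×2.13 = 7.18 m. Hydraulic radius R = A/P = 6.22/7.18 = 0.8662 m. Q_A = (1/0.012)·6.22·0.8662^(2/3)·√0.00041 = 9.537 m³/s.
Channel B: For a triangular section with side slope z = 3.5: A = zy² = 3.5×2.45² = 21.01 m²; P = 2y√(1+z²) = 2×2.45×3.64 = 17.84 m. Hydraulic radius R = A/P = 21.01/17.84 = 1.178 m. Q_B = (1/0.012)·21.01·1.178^(2/3)·√0.00041 = 39.54 m³/s.
The larger discharge is 39.54 m³/s and the smaller is 9.537 m³/s; the ratio is 4.15.

4.15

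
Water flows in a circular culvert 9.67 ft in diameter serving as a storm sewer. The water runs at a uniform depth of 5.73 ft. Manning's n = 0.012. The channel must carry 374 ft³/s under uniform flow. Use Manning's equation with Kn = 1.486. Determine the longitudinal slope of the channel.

S = 0.0012

For a circular section of diameter D = 9.67 ft at depth y = 5.73 ft, the central angle is θ = 2 arccos(1 − 2y/D) = 3.514 rad. Then A = (D²/8)(θ − sin θ) = 45.33 ft² and P = Dθ/2 = 16.99 ft.
Hydraulic radius R = A/P = 45.33/16.99 = 2.668 ft.
From Manning's equation, S = [nQ / (1.486 A R^(2/3))]² = [0.012 × 374 / (1.486 × 45.33 × 2.668^(2/3))]² = 0.0012.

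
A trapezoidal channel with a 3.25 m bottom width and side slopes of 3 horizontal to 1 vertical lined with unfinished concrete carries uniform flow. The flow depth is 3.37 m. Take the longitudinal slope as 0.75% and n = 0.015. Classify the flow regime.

supercritical

With bottom width b = 3.25 m and side slope z = 3: A = (b + zy)y = (3.25 + 3×3.37)×3.37 = 45.02 m²; P = b + 2y√(1+z²) = 3.25 + 2×3.37×3.162 = 24.56 m.
Hydraulic radius R = A/P = 45.02/24.56 = 1.833 m.
V = (1/n) R^(2/3) √S = (1/0.015) × 1.833^(2/3) × √0.0075 = 8.647 m/s. Hydraulic depth D_h = A/T = 45.02/23.47 = 1.918 m.
Froude number Fr = V/√(g·D_h) = 8.647/√(9.81×1.918) = 1.99, which is greater than 1, so the flow is supercritical.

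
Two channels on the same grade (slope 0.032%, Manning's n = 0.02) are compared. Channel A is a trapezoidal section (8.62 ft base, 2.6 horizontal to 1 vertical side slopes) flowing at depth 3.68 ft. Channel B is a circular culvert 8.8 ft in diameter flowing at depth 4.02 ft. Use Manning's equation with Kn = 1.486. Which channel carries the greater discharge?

Channel A: With bottom width b = 8.62 ft and side slope z = 2.6: A = (b + zy)y = (8.62 + 2.6×3.68)×3.68 = 66.93 ft²; P = b + 2y√(1+z²) = 8.62 + 2×3.68×2.786 = 29.12 ft. Hydraulic radius R = A/P = 66.93/29.12 = 2.298 ft. Q_A = (1.486/0.02)·66.93·2.298^(2/3)·√0.00032 = 154.9 ft³/s.
Channel B: For a circular section of diameter D = 8.8 ft at depth y = 4.02 ft, the central angle is θ = 2 arccos(1 − 2y/D) = 2.969 rad. Then A = (D²/8)(θ − sin θ) = 27.07 ft² and P = Dθ/2 = 13.06 ft. Hydraulic radius R = A/P = 27.07/13.06 = 2.072 ft. Q_B = (1.486/0.02)·27.07·2.072^(2/3)·√0.00032 = 58.49 ft³/s.
Q_A = 154.9 ft³/s vs Q_B = 58.49 ft³/s, so channel A carries more.

channel A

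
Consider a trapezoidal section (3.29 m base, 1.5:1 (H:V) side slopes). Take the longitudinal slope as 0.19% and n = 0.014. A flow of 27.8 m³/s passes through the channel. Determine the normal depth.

y_n = 1.58 m

Manning's equation rearranged: A R^(2/3) = nQ / (1·√S) = 0.014 × 27.8 / (√0.0019) = 8.929.
Trying y = 1.84 m: A R^(2/3) = 12.02 — too large.
Trying y = 1.58 m: A R^(2/3) = 8.914 — ≈ 8.929.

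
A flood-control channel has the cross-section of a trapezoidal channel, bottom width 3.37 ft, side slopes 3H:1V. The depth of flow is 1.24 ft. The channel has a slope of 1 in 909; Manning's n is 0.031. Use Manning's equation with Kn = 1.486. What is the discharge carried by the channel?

With bottom width b = 3.37 ft and side slope z = 3: A = (b + zy)y = (3.37 + 3×1.24)×1.24 = 8.792 ft²; P = b + 2y√(1+z²) = 3.37 + 2×1.24×3.162 = 11.21 ft.
Hydraulic radius R = A/P = 8.792/11.21 = 0.7841 ft.
Manning's equation: Q = (1.486/n) A R^(2/3) S^(1/2) = (1.486/0.031) × 8.792 × 0.7841^(2/3) × 0.0011^(1/2) = 11.9 ft³/s.

Q = 11.9 ft³/s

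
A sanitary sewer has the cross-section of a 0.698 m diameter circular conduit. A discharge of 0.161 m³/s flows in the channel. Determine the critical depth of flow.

y_c = 0.246 m

At critical depth, Q² T / (g A³) = 1, i.e. A³/T = Q²/g = 0.161²/9.81 = 0.002642.
Try y = 0.295 m: A³/T = 0.005274 — over.
Try y = 0.215 m: A³/T = 0.001558 — short.
Try y = 0.246 m: A³/T = 0.002623 — ≈ 0.002642.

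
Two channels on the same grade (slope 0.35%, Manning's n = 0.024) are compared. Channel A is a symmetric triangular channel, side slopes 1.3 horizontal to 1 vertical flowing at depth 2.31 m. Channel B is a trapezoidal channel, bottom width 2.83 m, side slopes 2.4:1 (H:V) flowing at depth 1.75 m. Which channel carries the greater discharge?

Channel A: For a triangular section with side slope z = 1.3: A = zy² = 1.3×2.31² = 6.937 m²; P = 2y√(1+z²) = 2×2.31×1.64 = 7.577 m. Hydraulic radius R = A/P = 6.937/7.577 = 0.9155 m. Q_A = (1/0.024)·6.937·0.9155^(2/3)·√0.0035 = 16.12 m³/s.
Channel B: With bottom width b = 2.83 m and side slope z = 2.4: A = (b + zy)y = (2.83 + 2.4×1.75)×1.75 = 12.3 m²; P = b + 2y√(1+z²) = 2.83 + 2×1.75×2.6 = 11.93 m. Hydraulic radius R = A/P = 12.3/11.93 = 1.031 m. Q_B = (1/0.024)·12.3·1.031^(2/3)·√0.0035 = 30.95 m³/s.
Q_A = 16.12 m³/s vs Q_B = 30.95 m³/s, so channel B carries more.

channel B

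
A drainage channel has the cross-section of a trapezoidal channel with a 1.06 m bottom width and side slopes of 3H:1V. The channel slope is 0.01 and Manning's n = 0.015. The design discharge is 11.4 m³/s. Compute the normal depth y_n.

y_n = 0.817 m

Manning's equation rearranged: A R^(2/3) = nQ / (1·√S) = 0.015 × 11.4 / (√0.01) = 1.71.
Trying y = 0.708 m: A R^(2/3) = 1.238 — low.
Trying y = 0.959 m: A R^(2/3) = 2.472 — high.
Trying y = 0.817 m: A R^(2/3) = 1.711 — matches.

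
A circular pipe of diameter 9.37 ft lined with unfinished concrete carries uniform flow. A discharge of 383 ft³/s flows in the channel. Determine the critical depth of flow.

At critical depth, Q² T / (g A³) = 1, i.e. A³/T = Q²/g = 383²/32.2 = 4556.
Trying y = 4.16 ft: A³/T = 2777 — short.
Trying y = 5.33 ft: A³/T = 7159 — over.
Trying y = 4.74 ft: A³/T = 4573 — ≈ 4556.

y_c = 4.74 ft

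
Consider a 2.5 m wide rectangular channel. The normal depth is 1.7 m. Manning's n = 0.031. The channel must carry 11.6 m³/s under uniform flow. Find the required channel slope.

Flow area A = b·y = 2.5 × 1.7 = 4.25 m². Wetted perimeter P = b + 2y = 2.5 + 2×1.7 = 5.9 m.
Hydraulic radius R = A/P = 4.25/5.9 = 0.7203 m.
From Manning's equation, S = [nQ / (1 A R^(2/3))]² = [0.031 × 11.6 / (1 × 4.25 × 0.7203^(2/3))]² = 0.0111.

S = 0.0111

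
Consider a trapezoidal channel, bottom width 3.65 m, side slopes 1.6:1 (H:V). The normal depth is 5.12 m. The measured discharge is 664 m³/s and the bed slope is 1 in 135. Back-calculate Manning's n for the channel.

With bottom width b = 3.65 m and side slope z = 1.6: A = (b + zy)y = (3.65 + 1.6×5.12)×5.12 = 60.63 m²; P = b + 2y√(1+z²) = 3.65 + 2×5.12×1.887 = 22.97 m.
Hydraulic radius R = A/P = 60.63/22.97 = 2.639 m.
Rearranging Manning's equation: n = (1/Q) A R^(2/3) S^(1/2) = (1/664) × 60.63 × 2.639^(2/3) × √0.007407 = 0.015.

n = 0.015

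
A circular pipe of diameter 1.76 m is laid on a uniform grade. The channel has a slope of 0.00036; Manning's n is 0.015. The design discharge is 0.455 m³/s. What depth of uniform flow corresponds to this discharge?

y_n = 0.607 m

Manning's equation rearranged: A R^(2/3) = nQ / (1·√S) = 0.015 × 0.455 / (√0.00036) = 0.3597.
Try y = 0.736 m: A R^(2/3) = 0.5142 — too large.
Try y = 0.607 m: A R^(2/3) = 0.3599 — ≈ 0.3597.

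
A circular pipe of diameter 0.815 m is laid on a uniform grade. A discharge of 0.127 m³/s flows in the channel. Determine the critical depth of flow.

At critical depth, Q² T / (g A³) = 1, i.e. A³/T = Q²/g = 0.127²/9.81 = 0.001644.
Try y = 0.158 m: A³/T = 0.0005563 — too small.
Try y = 0.265 m: A³/T = 0.00417 — too large.
Try y = 0.208 m: A³/T = 0.001629 — close enough.

y_c = 0.208 m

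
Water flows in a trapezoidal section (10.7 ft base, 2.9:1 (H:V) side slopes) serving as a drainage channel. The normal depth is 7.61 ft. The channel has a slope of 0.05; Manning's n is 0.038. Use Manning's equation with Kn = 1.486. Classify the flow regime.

With bottom width b = 10.7 ft and side slope z = 2.9: A = (b + zy)y = (10.7 + 2.9×7.61)×7.61 = 249.4 ft²; P = b + 2y√(1+z²) = 10.7 + 2×7.61×3.068 = 57.39 ft.
Hydraulic radius R = A/P = 249.4/57.39 = 4.345 ft.
V = (1.486/n) R^(2/3) √S = (1.486/0.038) × 4.345^(2/3) × √0.05 = 23.28 ft/s. Hydraulic depth D_h = A/T = 249.4/54.84 = 4.547 ft.
Froude number Fr = V/√(g·D_h) = 23.28/√(32.2×4.547) = 1.92, which is greater than 1, so the flow is supercritical.

supercritical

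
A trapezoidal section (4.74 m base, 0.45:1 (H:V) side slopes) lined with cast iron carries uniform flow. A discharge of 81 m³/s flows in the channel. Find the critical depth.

At critical depth, Q² T / (g A³) = 1, i.e. A³/T = Q²/g = 81²/9.81 = 668.8.
Trying y = 2.54 m: A³/T = 474.9 — low.
Trying y = 3.33 m: A³/T = 1159 — high.
Trying y = 2.82 m: A³/T = 668.6 — matches.

y_c = 2.82 m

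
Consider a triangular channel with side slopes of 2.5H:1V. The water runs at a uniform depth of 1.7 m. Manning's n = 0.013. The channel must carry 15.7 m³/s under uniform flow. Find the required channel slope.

For a triangular section with side slope z = 2.5: A = zy² = 2.5×1.7² = 7.225 m²; P = 2y√(1+z²) = 2×1.7×2.693 = 9.155 m.
Hydraulic radius R = A/P = 7.225/9.155 = 0.7892 m.
From Manning's equation, S = [nQ / (1 A R^(2/3))]² = [0.013 × 15.7 / (1 × 7.225 × 0.7892^(2/3))]² = 0.00109.

S = 0.00109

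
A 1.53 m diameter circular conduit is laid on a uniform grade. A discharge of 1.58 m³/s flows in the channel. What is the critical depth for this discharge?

y_c = 0.639 m

At critical depth, Q² T / (g A³) = 1, i.e. A³/T = Q²/g = 1.58²/9.81 = 0.2545.
Try y = 0.798 m: A³/T = 0.5966 — too large.
Try y = 0.547 m: A³/T = 0.1403 — too small.
Try y = 0.639 m: A³/T = 0.255 — close enough.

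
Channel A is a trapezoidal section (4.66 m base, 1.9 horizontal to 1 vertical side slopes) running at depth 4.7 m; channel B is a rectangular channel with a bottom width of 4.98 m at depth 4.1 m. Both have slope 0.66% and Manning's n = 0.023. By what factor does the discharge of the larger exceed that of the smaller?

Channel A: With bottom width b = 4.66 m and side slope z = 1.9: A = (b + zy)y = (4.66 + 1.9×4.7)×4.7 = 63.87 m²; P = b + 2y√(1+z²) = 4.66 + 2×4.7×2.147 = 24.84 m. Hydraulic radius R = A/P = 63.87/24.84 = 2.571 m. Q_A = (1/0.023)·63.87·2.571^(2/3)·√0.0066 = 423.4 m³/s.
Channel B: Flow area A = b·y = 4.98 × 4.1 = 20.42 m². Wetted perimeter P = b + 2y = 4.98 + 2×4.1 = 13.18 m. Hydraulic radius R = A/P = 20.42/13.18 = 1.549 m. Q_B = (1/0.023)·20.42·1.549^(2/3)·√0.0066 = 96.56 m³/s.
The larger discharge is 423.4 m³/s and the smaller is 96.56 m³/s; the ratio is 4.39.

4.39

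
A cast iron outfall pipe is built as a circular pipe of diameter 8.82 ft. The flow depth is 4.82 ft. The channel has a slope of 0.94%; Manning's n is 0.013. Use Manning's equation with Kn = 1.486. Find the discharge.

For a circular section of diameter D = 8.82 ft at depth y = 4.82 ft, the central angle is θ = 2 arccos(1 − 2y/D) = 3.328 rad. Then A = (D²/8)(θ − sin θ) = 34.16 ft² and P = Dθ/2 = 14.68 ft.
Hydraulic radius R = A/P = 34.16/14.68 = 2.328 ft.
Manning's equation: Q = (1.486/n) A R^(2/3) S^(1/2) = (1.486/0.013) × 34.16 × 2.328^(2/3) × 0.0094^(1/2) = 665 ft³/s.

Q = 665 ft³/s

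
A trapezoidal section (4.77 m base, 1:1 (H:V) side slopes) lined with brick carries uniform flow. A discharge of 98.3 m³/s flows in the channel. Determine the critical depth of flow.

y_c = 2.86 m

At critical depth, Q² T / (g A³) = 1, i.e. A³/T = Q²/g = 98.3²/9.81 = 985.
Trying y = 2.07 m: A³/T = 318.6 — low.
Trying y = 3.41 m: A³/T = 1873 — high.
Trying y = 2.86 m: A³/T = 990.6 — matches.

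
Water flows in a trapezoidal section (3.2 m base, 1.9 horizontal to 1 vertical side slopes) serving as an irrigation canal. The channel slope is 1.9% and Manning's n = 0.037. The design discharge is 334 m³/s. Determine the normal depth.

y_n = 4.42 m

Manning's equation rearranged: A R^(2/3) = nQ / (1·√S) = 0.037 × 334 / (√0.019) = 89.65.
Trying y = 3.94 m: A R^(2/3) = 68.88 — too small.
Trying y = 5.19 m: A R^(2/3) = 130.1 — too large.
Trying y = 4.42 m: A R^(2/3) = 89.61 — ≈ 89.65.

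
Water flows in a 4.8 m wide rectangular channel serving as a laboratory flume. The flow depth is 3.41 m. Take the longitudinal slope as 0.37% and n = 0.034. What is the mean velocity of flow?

Flow area A = b·y = 4.8 × 3.41 = 16.37 m². Wetted perimeter P = b + 2y = 4.8 + 2×3.41 = 11.62 m.
Hydraulic radius R = A/P = 16.37/11.62 = 1.409 m.
From Manning's equation, V = (1/n) R^(2/3) S^(1/2) = (1/0.034) × 1.409^(2/3) × 0.0037^(1/2) = 2.25 m/s.

V = 2.25 m/s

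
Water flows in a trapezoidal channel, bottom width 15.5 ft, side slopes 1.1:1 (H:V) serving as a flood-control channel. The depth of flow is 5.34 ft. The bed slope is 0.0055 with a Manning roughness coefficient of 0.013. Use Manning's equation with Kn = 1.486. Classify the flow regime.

With bottom width b = 15.5 ft and side slope z = 1.1: A = (b + zy)y = (15.5 + 1.1×5.34)×5.34 = 114.1 ft²; P = b + 2y√(1+z²) = 15.5 + 2×5.34×1.487 = 31.38 ft.
Hydraulic radius R = A/P = 114.1/31.38 = 3.638 ft.
V = (1.486/n) R^(2/3) √S = (1.486/0.013) × 3.638^(2/3) × √0.0055 = 20.05 ft/s. Hydraulic depth D_h = A/T = 114.1/27.25 = 4.189 ft.
Froude number Fr = V/√(g·D_h) = 20.05/√(32.2×4.189) = 1.73, which is greater than 1, so the flow is supercritical.

supercritical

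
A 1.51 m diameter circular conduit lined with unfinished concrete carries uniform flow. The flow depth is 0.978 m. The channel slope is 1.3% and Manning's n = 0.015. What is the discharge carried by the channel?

Q = 5.35 m³/s

For a circular section of diameter D = 1.51 m at depth y = 0.978 m, the central angle is θ = 2 arccos(1 − 2y/D) = 3.741 rad. Then A = (D²/8)(θ − sin θ) = 1.227 m² and P = Dθ/2 = 2.825 m.
Hydraulic radius R = A/P = 1.227/2.825 = 0.4344 m.
Manning's equation: Q = (1/n) A R^(2/3) S^(1/2) = (1/0.015) × 1.227 × 0.4344^(2/3) × 0.013^(1/2) = 5.35 m³/s.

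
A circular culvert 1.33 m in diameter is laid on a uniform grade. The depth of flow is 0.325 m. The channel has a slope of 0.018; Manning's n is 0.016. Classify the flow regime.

For a circular section of diameter D = 1.33 m at depth y = 0.325 m, the central angle is θ = 2 arccos(1 − 2y/D) = 2.068 rad. Then A = (D²/8)(θ − sin θ) = 0.263 m² and P = Dθ/2 = 1.375 m.
Hydraulic radius R = A/P = 0.263/1.375 = 0.1912 m.
V = (1/n) R^(2/3) √S = (1/0.016) × 0.1912^(2/3) × √0.018 = 2.783 m/s. Hydraulic depth D_h = A/T = 0.263/1.143 = 0.2301 m.
Froude number Fr = V/√(g·D_h) = 2.783/√(9.81×0.2301) = 1.85, which is greater than 1, so the flow is supercritical.

supercritical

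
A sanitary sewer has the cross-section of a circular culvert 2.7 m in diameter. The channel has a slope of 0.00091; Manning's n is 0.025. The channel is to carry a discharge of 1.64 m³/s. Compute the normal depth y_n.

y_n = 1.03 m

Manning's equation rearranged: A R^(2/3) = nQ / (1·√S) = 0.025 × 1.64 / (√0.00091) = 1.359.
Trying y = 0.772 m: A R^(2/3) = 0.7859 — too small.
Trying y = 1.29 m: A R^(2/3) = 2.038 — too large.
Trying y = 1.03 m: A R^(2/3) = 1.361 — ≈ 1.359.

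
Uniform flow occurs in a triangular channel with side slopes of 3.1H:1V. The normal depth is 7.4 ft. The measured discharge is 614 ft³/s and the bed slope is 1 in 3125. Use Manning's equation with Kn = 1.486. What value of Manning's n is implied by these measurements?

For a triangular section with side slope z = 3.1: A = zy² = 3.1×7.4² = 169.8 ft²; P = 2y√(1+z²) = 2×7.4×3.257 = 48.21 ft.
Hydraulic radius R = A/P = 169.8/48.21 = 3.521 ft.
Rearranging Manning's equation: n = (1.486/Q) A R^(2/3) S^(1/2) = (1.486/614) × 169.8 × 3.521^(2/3) × √0.00032 = 0.017.

n = 0.017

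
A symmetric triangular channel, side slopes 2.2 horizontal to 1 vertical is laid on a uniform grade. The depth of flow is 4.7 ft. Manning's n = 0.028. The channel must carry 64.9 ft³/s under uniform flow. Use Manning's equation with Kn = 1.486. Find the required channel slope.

For a triangular section with side slope z = 2.2: A = zy² = 2.2×4.7² = 48.6 ft²; P = 2y√(1+z²) = 2×4.7×2.417 = 22.72 ft.
Hydraulic radius R = A/P = 48.6/22.72 = 2.139 ft.
From Manning's equation, S = [nQ / (1.486 A R^(2/3))]² = [0.028 × 64.9 / (1.486 × 48.6 × 2.139^(2/3))]² = 0.00023.

S = 0.00023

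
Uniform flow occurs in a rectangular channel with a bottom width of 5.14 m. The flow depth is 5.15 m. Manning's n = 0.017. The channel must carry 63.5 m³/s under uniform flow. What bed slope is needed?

S = 0.00081

Flow area A = b·y = 5.14 × 5.15 = 26.47 m². Wetted perimeter P = b + 2y = 5.14 + 2×5.15 = 15.44 m.
Hydraulic radius R = A/P = 26.47/15.44 = 1.714 m.
From Manning's equation, S = [nQ / (1 A R^(2/3))]² = [0.017 × 63.5 / (1 × 26.47 × 1.714^(2/3))]² = 0.00081.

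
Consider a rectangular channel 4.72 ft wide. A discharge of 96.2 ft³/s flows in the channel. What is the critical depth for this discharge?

For a rectangular channel, critical depth y_c = (q²/g)^(1/3) where q = Q/b = 96.2/4.72 = 20.38 ft²/s.
So y_c = (20.38²/32.2)^(1/3) = 2.35 ft.

y_c = 2.35 ft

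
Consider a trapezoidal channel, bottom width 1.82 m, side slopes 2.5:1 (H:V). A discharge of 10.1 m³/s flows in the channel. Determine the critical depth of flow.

y_c = 0.968 m

At critical depth, Q² T / (g A³) = 1, i.e. A³/T = Q²/g = 10.1²/9.81 = 10.4.
At y = 0.768 m: A³/T = 4.187 — short.
At y = 1.11 m: A³/T = 18 — over.
At y = 0.968 m: A³/T = 10.38 — ≈ 10.4.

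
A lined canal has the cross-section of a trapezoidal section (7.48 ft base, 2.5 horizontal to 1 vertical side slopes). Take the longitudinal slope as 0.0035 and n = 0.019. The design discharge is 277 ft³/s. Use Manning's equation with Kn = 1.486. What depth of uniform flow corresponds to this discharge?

y_n = 2.8 ft

Manning's equation rearranged: A R^(2/3) = nQ / (1.486·√S) = 0.019 × 277 / (1.486 × √0.0035) = 59.87.
Try y = 3.15 ft: A R^(2/3) = 76.24 — too large.
Try y = 2.8 ft: A R^(2/3) = 59.93 — matches.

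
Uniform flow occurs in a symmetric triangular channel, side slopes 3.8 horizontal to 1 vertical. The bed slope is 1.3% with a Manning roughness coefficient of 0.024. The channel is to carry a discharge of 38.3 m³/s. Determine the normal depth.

Manning's equation rearranged: A R^(2/3) = nQ / (1·√S) = 0.024 × 38.3 / (√0.013) = 8.062.
At y = 1.24 m: A R^(2/3) = 4.155 — too small.
At y = 1.88 m: A R^(2/3) = 12.6 — too large.
At y = 1.59 m: A R^(2/3) = 8.062 — close enough.

y_n = 1.59 m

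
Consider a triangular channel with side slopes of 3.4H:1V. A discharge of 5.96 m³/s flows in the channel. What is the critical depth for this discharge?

At critical depth, Q² T / (g A³) = 1, i.e. A³/T = Q²/g = 5.96²/9.81 = 3.621.
Try y = 0.803 m: A³/T = 1.93 — too small.
Try y = 1.06 m: A³/T = 7.735 — too large.
Try y = 0.911 m: A³/T = 3.627 — ≈ 3.621.

y_c = 0.911 m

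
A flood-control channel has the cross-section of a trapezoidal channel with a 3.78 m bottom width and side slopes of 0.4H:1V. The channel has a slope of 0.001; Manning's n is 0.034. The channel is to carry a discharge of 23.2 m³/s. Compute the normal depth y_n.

Manning's equation rearranged: A R^(2/3) = nQ / (1·√S) = 0.034 × 23.2 / (√0.001) = 24.94.
At y = 2.88 m: A R^(2/3) = 17.97 — too small.
At y = 3.97 m: A R^(2/3) = 30.69 — too large.
At y = 3.51 m: A R^(2/3) = 24.94 — matches.

y_n = 3.51 m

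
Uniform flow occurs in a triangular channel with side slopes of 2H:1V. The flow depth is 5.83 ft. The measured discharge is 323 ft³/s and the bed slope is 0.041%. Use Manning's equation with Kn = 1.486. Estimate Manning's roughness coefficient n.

For a triangular section with side slope z = 2: A = zy² = 2×5.83² = 67.98 ft²; P = 2y√(1+z²) = 2×5.83×2.236 = 26.07 ft.
Hydraulic radius R = A/P = 67.98/26.07 = 2.607 ft.
Rearranging Manning's equation: n = (1.486/Q) A R^(2/3) S^(1/2) = (1.486/323) × 67.98 × 2.607^(2/3) × √0.00041 = 0.012.

n = 0.012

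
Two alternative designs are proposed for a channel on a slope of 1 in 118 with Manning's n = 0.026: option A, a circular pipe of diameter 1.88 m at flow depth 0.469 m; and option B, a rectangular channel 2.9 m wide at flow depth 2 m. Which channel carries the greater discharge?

channel B

Channel A: For a circular section of diameter D = 1.88 m at depth y = 0.469 m, the central angle is θ = 2 arccos(1 − 2y/D) = 2.092 rad. Then A = (D²/8)(θ − sin θ) = 0.5411 m² and P = Dθ/2 = 1.966 m. Hydraulic radius R = A/P = 0.5411/1.966 = 0.2752 m. Q_A = (1/0.026)·0.5411·0.2752^(2/3)·√0.008475 = 0.8104 m³/s.
Channel B: Flow area A = b·y = 2.9 × 2 = 5.8 m². Wetted perimeter P = b + 2y = 2.9 + 2×2 = 6.9 m. Hydraulic radius R = A/P = 5.8/6.9 = 0.8406 m. Q_B = (1/0.026)·5.8·0.8406^(2/3)·√0.008475 = 18.29 m³/s.
Q_A = 0.8104 m³/s vs Q_B = 18.29 m³/s, so channel B carries more.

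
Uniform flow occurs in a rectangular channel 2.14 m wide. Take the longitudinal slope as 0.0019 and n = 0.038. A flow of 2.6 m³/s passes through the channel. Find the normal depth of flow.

y_n = 1.46 m

Manning's equation rearranged: A R^(2/3) = nQ / (1·√S) = 0.038 × 2.6 / (√0.0019) = 2.267.
Trying y = 1.06 m: A R^(2/3) = 1.49 — short.
Trying y = 1.7 m: A R^(2/3) = 2.749 — over.
Trying y = 1.46 m: A R^(2/3) = 2.266 — ≈ 2.267.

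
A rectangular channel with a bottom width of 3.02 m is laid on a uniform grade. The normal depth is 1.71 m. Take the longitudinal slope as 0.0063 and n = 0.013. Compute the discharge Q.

Q = 27.2 m³/s

Flow area A = b·y = 3.02 × 1.71 = 5.164 m². Wetted perimeter P = b + 2y = 3.02 + 2×1.71 = 6.44 m.
Hydraulic radius R = A/P = 5.164/6.44 = 0.8019 m.
Manning's equation: Q = (1/n) A R^(2/3) S^(1/2) = (1/0.013) × 5.164 × 0.8019^(2/3) × 0.0063^(1/2) = 27.2 m³/s.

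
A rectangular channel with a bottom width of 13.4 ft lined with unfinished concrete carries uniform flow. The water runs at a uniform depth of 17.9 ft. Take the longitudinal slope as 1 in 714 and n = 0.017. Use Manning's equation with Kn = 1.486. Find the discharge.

Q = 2260 ft³/s

Flow area A = b·y = 13.4 × 17.9 = 239.9 ft². Wetted perimeter P = b + 2y = 13.4 + 2×17.9 = 49.2 ft.
Hydraulic radius R = A/P = 239.9/49.2 = 4.875 ft.
Manning's equation: Q = (1.486/n) A R^(2/3) S^(1/2) = (1.486/0.017) × 239.9 × 4.875^(2/3) × 0.001401^(1/2) = 2260 ft³/s.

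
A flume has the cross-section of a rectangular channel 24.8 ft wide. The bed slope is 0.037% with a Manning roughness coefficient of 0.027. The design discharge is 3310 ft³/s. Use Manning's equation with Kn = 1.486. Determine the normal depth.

Manning's equation rearranged: A R^(2/3) = nQ / (1.486·√S) = 0.027 × 3310 / (1.486 × √0.00037) = 3127.
At y = 32.9 ft: A R^(2/3) = 3532 — high.
At y = 25.5 ft: A R^(2/3) = 2601 — low.
At y = 29.7 ft: A R^(2/3) = 3127 — close enough.

y_n = 29.7 ft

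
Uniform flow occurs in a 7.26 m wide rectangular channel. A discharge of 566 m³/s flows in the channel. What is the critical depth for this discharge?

y_c = 8.53 m

For a rectangular channel, critical depth y_c = (q²/g)^(1/3) where q = Q/b = 566/7.26 = 77.96 m²/s.
So y_c = (77.96²/9.81)^(1/3) = 8.53 m.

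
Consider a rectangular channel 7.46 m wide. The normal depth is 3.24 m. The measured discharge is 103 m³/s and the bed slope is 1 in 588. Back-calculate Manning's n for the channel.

n = 0.014

Flow area A = b·y = 7.46 × 3.24 = 24.17 m². Wetted perimeter P = b + 2y = 7.46 + 2×3.24 = 13.94 m.
Hydraulic radius R = A/P = 24.17/13.94 = 1.734 m.
Rearranging Manning's equation: n = (1/Q) A R^(2/3) S^(1/2) = (1/103) × 24.17 × 1.734^(2/3) × √0.001701 = 0.014.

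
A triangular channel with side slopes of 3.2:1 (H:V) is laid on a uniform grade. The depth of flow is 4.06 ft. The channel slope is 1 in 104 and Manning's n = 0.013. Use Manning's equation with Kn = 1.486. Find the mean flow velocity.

V = 17.4 ft/s

For a triangular section with side slope z = 3.2: A = zy² = 3.2×4.06² = 52.75 ft²; P = 2y√(1+z²) = 2×4.06×3.353 = 27.22 ft.
Hydraulic radius R = A/P = 52.75/27.22 = 1.938 ft.
From Manning's equation, V = (1.486/n) R^(2/3) S^(1/2) = (1.486/0.013) × 1.938^(2/3) × 0.009615^(1/2) = 17.4 ft/s.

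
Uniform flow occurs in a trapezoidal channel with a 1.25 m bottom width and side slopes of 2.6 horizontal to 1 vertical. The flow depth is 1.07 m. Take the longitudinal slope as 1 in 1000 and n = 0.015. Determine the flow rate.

Q = 6.46 m³/s

With bottom width b = 1.25 m and side slope z = 2.6: A = (b + zy)y = (1.25 + 2.6×1.07)×1.07 = 4.314 m²; P = b + 2y√(1+z²) = 1.25 + 2×1.07×2.786 = 7.211 m.
Hydraulic radius R = A/P = 4.314/7.211 = 0.5983 m.
Manning's equation: Q = (1/n) A R^(2/3) S^(1/2) = (1/0.015) × 4.314 × 0.5983^(2/3) × 0.001^(1/2) = 6.46 m³/s.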